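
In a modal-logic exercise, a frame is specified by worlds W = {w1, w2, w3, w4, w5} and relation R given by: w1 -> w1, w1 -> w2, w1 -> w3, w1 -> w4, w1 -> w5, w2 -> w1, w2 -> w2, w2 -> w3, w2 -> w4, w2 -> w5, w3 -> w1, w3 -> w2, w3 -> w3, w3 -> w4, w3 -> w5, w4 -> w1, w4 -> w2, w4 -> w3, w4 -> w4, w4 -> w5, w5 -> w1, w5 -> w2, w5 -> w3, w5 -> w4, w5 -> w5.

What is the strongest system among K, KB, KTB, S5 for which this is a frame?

S5

Symmetric (axiom B): yes — every pair in R has its reverse in R.
Reflexive (axiom T): yes — every world is R-related to itself.
Euclidean (axiom 5): yes — any two successors of a common world are R-related.
So F validates K, KB, KTB, S5. The strongest is S5.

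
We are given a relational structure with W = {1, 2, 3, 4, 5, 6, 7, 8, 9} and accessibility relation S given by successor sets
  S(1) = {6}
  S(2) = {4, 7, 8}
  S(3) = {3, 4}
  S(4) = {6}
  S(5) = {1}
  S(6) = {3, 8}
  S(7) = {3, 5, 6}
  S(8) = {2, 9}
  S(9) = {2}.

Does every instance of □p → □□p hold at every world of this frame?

No

Axiom 4 corresponds to the accessibility relation being transitive.
Transitive: no — 1 S 6 and 6 S 3, but not 1 S 3.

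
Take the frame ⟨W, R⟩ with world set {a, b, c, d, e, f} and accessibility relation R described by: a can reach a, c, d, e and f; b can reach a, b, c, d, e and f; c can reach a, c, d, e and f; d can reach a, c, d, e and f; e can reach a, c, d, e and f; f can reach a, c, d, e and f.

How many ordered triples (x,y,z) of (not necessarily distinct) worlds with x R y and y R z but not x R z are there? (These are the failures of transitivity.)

0

R is transitive; there are no such tuples.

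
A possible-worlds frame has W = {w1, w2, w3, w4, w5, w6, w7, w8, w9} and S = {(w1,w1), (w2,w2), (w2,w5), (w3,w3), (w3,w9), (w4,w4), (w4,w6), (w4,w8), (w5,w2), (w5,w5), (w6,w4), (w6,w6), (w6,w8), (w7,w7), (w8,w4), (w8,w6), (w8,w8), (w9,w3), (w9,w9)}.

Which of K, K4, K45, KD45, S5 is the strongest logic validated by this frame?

Transitive (axiom 4): yes — every two-step S-path is closed by a direct edge.
Euclidean (axiom 5): yes — any two successors of a common world are S-related.
Serial (axiom D): yes — every world has a successor (e.g. w1 S w1).
Reflexive (axiom T): yes — every world is S-related to itself.
So F validates K, K4, K45, KD45, S5. The strongest is S5.

S5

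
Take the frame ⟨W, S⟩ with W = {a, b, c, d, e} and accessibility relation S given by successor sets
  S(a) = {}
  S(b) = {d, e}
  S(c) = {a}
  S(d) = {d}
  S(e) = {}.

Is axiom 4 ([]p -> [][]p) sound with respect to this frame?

Axiom 4 corresponds to the accessibility relation being transitive.
Transitive: yes — every two-step S-path is closed by a direct edge.

Yes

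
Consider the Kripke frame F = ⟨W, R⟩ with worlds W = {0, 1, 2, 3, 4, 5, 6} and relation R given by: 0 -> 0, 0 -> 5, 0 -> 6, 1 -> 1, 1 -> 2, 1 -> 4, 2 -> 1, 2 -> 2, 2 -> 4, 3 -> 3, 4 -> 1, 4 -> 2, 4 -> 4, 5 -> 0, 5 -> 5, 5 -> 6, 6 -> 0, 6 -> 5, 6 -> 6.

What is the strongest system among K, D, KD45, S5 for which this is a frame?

S5

Serial (axiom D): yes — every world has a successor (e.g. 0 R 0).
Euclidean (axiom 5): yes — any two successors of a common world are R-related.
Transitive (axiom 4): yes — every two-step R-path is closed by a direct edge.
Reflexive (axiom T): yes — every world is R-related to itself.
So F validates K, D, KD45, S5. The strongest is S5.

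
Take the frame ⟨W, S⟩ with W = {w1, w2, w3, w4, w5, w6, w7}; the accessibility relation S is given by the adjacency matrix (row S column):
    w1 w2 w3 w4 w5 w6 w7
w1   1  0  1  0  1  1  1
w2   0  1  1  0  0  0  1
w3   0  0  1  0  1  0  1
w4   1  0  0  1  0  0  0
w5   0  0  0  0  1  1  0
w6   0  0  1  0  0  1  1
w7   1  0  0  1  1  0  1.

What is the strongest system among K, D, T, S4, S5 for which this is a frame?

T

Serial (axiom D): yes — every world has a successor (e.g. w1 S w1).
Reflexive (axiom T): yes — every world is S-related to itself.
Transitive (axiom 4): no — w1 S w7 and w7 S w4, but not w1 S w4.
Euclidean (axiom 5): no — w1 S w3 and w1 S w6, but not w3 S w6.
So F validates K, D, T; S4 would additionally require S to be transitive. The strongest is T.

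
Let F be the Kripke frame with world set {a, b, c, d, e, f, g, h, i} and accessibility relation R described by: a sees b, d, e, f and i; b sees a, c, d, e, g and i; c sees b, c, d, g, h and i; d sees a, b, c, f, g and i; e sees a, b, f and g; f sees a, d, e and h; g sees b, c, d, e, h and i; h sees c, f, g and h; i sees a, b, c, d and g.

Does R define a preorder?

No

Reflexive: no — a is not related to itself.
Transitive: no — a R b and b R c, but not a R c.
So R is not a preorder.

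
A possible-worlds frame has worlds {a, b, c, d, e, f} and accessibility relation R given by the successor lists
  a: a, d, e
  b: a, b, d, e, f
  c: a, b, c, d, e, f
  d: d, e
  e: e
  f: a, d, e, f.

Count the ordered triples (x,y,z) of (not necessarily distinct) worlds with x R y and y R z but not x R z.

R is transitive; there are no such tuples.

0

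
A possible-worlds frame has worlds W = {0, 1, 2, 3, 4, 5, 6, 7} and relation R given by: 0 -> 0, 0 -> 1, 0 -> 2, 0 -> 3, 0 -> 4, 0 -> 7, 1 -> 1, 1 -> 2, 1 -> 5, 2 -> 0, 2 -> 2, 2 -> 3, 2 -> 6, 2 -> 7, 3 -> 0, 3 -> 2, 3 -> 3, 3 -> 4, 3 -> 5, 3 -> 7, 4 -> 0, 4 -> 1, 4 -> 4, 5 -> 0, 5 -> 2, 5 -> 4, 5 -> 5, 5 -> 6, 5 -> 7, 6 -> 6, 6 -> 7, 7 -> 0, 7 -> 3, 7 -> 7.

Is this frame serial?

Yes

Serial: yes — every world has a successor (e.g. 0 R 0).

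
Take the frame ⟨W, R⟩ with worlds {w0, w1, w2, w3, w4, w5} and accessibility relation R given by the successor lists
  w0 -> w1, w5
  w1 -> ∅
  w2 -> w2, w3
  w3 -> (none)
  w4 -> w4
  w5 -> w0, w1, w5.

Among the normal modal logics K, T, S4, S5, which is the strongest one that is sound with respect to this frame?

K

Reflexive (axiom T): no — w0 is not related to itself.
Transitive (axiom 4): no — w0 R w5 and w5 R w0, but not w0 R w0.
Euclidean (axiom 5): no — w0 R w1 and w0 R w5, but not w1 R w5.
So F validates K; T would additionally require R to be reflexive. The strongest is K.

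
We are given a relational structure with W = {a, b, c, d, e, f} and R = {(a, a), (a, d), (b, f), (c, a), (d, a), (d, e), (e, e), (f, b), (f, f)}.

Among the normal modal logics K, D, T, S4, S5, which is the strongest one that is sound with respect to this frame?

Serial (axiom D): yes — every world has a successor (e.g. a R a).
Reflexive (axiom T): no — b is not related to itself.
Transitive (axiom 4): no — a R d and d R e, but not a R e.
Euclidean (axiom 5): no — d R a and d R e, but not a R e.
So F validates K, D; T would additionally require R to be reflexive. The strongest is D.

D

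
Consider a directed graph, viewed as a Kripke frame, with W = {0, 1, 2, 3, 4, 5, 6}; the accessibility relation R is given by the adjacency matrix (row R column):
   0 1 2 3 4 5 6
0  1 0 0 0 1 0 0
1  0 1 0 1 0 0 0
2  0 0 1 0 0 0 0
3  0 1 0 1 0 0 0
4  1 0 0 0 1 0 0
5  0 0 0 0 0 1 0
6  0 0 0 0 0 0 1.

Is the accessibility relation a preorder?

Yes

Reflexive: yes — every world is R-related to itself.
Transitive: yes — every two-step R-path is closed by a direct edge.
So R is a preorder.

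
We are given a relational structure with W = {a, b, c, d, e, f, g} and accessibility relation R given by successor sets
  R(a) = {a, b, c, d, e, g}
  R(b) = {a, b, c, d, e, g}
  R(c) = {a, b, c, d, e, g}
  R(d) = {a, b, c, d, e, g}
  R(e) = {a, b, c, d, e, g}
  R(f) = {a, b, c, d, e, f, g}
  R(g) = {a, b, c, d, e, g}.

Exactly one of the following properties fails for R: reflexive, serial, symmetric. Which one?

symmetric

Reflexive: yes — every world is R-related to itself.
Serial: yes — every world has a successor (e.g. a R a).
Symmetric: no — f R a but not a R f.
Only symmetric fails.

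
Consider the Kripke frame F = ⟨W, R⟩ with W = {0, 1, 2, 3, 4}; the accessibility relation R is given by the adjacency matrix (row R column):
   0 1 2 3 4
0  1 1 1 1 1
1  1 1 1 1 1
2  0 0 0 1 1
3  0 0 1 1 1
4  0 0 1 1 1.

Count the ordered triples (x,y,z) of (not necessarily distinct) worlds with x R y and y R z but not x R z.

Enumerating: (2,3,2), (2,4,2).

2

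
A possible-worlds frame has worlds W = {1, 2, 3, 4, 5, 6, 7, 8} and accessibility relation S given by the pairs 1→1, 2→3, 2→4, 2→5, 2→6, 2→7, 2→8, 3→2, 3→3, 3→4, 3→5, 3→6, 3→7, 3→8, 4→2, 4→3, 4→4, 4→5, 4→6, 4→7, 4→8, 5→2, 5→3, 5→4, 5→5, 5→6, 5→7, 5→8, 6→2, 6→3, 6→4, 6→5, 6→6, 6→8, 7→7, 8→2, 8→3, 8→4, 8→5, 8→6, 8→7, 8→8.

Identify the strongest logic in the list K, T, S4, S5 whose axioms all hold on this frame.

Reflexive (axiom T): no — 2 is not related to itself.
Transitive (axiom 4): no — 6 S 2 and 2 S 7, but not 6 S 7.
Euclidean (axiom 5): no — 2 S 6 and 2 S 7, but not 6 S 7.
So F validates K; T would additionally require S to be reflexive. The strongest is K.

K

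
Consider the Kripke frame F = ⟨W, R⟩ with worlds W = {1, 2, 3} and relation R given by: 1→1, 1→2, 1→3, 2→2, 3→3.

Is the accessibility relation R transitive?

Transitive: yes — every two-step R-path is closed by a direct edge.

Yes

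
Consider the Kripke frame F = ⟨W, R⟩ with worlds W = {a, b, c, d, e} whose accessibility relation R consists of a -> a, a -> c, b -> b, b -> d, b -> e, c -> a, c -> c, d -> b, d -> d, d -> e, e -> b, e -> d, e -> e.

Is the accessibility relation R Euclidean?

Yes

Euclidean: yes — any two successors of a common world are R-related.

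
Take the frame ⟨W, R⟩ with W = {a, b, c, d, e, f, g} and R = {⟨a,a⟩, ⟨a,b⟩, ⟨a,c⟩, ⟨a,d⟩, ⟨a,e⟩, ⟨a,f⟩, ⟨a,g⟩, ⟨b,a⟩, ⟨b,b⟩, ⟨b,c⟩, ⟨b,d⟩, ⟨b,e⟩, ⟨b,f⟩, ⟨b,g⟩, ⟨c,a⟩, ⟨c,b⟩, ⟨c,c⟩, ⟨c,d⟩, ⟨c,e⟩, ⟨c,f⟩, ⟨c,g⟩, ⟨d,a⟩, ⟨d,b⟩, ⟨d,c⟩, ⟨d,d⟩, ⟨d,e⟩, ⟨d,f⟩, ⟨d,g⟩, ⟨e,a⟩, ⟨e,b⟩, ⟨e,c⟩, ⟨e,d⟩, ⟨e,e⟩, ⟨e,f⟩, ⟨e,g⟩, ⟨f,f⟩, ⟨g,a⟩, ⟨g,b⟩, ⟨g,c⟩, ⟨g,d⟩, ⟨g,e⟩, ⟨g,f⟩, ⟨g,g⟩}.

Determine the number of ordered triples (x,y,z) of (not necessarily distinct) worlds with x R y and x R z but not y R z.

Enumerating: (a,f,a), (a,f,b), (a,f,c), (a,f,d), (a,f,e), (a,f,g), (b,f,a), (b,f,b), (b,f,c), (b,f,d), (b,f,e), (b,f,g), … and 24 more.
Total: 36.

36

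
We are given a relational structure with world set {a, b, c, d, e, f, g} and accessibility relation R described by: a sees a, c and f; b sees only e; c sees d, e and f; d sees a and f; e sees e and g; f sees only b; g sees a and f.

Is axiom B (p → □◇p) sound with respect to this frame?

No

The schema B characterises exactly the symmetric frames.
Symmetric: no — a R c but not c R a.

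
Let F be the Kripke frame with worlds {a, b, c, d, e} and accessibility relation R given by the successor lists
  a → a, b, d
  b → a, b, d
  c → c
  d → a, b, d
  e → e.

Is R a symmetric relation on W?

Yes

Symmetric: yes — every pair in R has its reverse in R.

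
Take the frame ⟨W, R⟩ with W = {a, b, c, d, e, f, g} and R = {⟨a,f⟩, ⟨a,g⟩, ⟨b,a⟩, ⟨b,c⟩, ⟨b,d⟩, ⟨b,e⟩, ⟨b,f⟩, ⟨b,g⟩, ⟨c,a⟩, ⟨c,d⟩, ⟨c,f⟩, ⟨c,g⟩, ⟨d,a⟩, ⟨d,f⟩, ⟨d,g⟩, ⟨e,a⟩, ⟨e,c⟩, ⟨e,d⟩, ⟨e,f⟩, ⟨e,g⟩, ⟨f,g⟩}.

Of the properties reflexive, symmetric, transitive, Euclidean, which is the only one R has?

transitive

Reflexive: no — a is not related to itself.
Symmetric: no — a R f but not f R a.
Transitive: yes — every two-step R-path is closed by a direct edge.
Euclidean: no — a R g and a R f, but not g R f.
Only transitive holds.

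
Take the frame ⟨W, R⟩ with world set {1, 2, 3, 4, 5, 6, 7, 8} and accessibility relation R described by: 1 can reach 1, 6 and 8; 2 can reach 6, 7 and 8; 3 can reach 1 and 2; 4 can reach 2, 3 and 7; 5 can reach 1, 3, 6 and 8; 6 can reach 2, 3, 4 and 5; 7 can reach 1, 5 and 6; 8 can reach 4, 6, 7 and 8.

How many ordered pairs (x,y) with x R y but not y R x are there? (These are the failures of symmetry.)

20

Enumerating: (1,6), (1,8), (2,7), (2,8), (3,1), (3,2), (4,2), (4,3), (4,7), (5,1), (5,3), (5,8), … and 8 more.
Total: 20.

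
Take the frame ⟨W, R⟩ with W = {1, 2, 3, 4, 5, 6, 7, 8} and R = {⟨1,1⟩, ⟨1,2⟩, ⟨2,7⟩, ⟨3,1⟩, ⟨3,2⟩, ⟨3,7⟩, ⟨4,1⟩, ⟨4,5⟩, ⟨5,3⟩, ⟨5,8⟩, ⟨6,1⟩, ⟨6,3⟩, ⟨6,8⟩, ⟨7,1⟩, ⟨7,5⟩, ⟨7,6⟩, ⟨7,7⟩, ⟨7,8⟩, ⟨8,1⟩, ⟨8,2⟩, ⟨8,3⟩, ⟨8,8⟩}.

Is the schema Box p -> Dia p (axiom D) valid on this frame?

Yes

Axiom D corresponds to the accessibility relation being serial.
Serial: yes — every world has a successor (e.g. 1 R 1).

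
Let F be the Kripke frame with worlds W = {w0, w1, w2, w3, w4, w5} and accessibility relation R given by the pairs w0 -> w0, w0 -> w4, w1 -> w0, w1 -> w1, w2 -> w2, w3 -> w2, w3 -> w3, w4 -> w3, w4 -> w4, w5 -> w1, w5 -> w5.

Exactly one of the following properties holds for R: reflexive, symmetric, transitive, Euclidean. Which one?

Reflexive: yes — every world is R-related to itself.
Symmetric: no — w0 R w4 but not w4 R w0.
Transitive: no — w0 R w4 and w4 R w3, but not w0 R w3.
Euclidean: no — w0 R w4 and w0 R w0, but not w4 R w0.
Only reflexive holds.

reflexive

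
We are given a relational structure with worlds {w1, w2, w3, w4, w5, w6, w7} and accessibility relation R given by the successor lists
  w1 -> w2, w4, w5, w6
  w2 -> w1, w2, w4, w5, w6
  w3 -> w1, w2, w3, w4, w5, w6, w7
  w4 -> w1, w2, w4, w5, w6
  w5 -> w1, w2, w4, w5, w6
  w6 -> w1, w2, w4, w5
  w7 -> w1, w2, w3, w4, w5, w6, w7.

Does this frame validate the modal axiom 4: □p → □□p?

No

Axiom 4 corresponds to the accessibility relation being transitive.
Transitive: no — w1 R w2 and w2 R w1, but not w1 R w1.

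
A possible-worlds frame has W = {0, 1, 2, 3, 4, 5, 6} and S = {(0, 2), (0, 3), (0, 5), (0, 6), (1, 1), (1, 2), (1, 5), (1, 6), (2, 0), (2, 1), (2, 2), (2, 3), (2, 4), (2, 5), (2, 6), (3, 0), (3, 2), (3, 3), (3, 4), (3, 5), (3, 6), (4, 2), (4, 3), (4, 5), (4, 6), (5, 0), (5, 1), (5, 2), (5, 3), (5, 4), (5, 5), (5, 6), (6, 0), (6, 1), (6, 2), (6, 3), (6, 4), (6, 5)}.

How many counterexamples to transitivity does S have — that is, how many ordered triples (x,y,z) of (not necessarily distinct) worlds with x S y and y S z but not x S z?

Enumerating: (0,2,0), (0,2,1), (0,2,4), (0,3,0), (0,3,4), (0,5,0), (0,5,1), (0,5,4), (0,6,0), (0,6,1), (0,6,4), (1,2,0), … and 28 more.
Total: 40.

40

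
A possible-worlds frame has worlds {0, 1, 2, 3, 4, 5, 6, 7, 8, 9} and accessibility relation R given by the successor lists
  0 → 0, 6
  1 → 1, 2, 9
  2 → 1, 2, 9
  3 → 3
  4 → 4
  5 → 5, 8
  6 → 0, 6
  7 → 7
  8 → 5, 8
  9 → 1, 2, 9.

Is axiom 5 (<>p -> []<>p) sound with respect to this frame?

The schema 5 characterises exactly the Euclidean frames.
Euclidean: yes — any two successors of a common world are R-related.

Yes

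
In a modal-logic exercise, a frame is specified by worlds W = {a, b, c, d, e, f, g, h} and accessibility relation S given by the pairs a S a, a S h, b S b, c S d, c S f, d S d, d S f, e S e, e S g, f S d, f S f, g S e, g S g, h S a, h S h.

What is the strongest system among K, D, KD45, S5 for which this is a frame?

Serial (axiom D): yes — every world has a successor (e.g. a S a).
Euclidean (axiom 5): yes — any two successors of a common world are S-related.
Transitive (axiom 4): yes — every two-step S-path is closed by a direct edge.
Reflexive (axiom T): no — c is not related to itself.
So F validates K, D, KD45; S5 would additionally require S to be reflexive. The strongest is KD45.

KD45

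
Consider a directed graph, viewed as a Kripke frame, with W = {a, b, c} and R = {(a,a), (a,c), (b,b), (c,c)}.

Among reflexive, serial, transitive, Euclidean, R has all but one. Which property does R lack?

Euclidean

Reflexive: yes — every world is R-related to itself.
Serial: yes — every world has a successor (e.g. a R a).
Transitive: yes — every two-step R-path is closed by a direct edge.
Euclidean: no — a R c and a R a, but not c R a.
Only Euclidean fails.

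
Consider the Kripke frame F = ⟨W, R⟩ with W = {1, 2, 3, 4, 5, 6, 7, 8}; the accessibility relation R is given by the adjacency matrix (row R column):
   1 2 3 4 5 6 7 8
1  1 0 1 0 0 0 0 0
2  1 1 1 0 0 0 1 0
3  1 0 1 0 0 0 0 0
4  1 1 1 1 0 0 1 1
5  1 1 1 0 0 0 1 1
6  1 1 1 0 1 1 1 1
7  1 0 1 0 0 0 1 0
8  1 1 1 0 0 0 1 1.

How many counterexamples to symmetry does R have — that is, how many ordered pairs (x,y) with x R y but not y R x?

Enumerating: (2,1), (2,3), (2,7), (4,1), (4,2), (4,3), (4,7), (4,8), (5,1), (5,2), (5,3), (5,7), … and 13 more.
Total: 25.

25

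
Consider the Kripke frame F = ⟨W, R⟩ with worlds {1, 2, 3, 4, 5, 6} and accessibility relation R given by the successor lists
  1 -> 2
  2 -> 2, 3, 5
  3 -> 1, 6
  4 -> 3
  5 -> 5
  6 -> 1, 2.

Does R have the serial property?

Serial: yes — every world has a successor (e.g. 1 R 2).

Yes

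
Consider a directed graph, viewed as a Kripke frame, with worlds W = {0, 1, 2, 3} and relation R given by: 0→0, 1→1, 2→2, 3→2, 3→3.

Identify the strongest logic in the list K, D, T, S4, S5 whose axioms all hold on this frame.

S4

Serial (axiom D): yes — every world has a successor (e.g. 0 R 0).
Reflexive (axiom T): yes — every world is R-related to itself.
Transitive (axiom 4): yes — every two-step R-path is closed by a direct edge.
Euclidean (axiom 5): no — 3 R 2 and 3 R 3, but not 2 R 3.
So F validates K, D, T, S4; S5 would additionally require R to be Euclidean. The strongest is S4.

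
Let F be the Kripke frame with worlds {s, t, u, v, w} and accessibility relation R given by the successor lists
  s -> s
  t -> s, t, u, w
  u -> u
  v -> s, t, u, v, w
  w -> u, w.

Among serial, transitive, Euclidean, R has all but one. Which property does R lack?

Serial: yes — every world has a successor (e.g. s R s).
Transitive: yes — every two-step R-path is closed by a direct edge.
Euclidean: no — t R s and t R u, but not s R u.
Only Euclidean fails.

Euclidean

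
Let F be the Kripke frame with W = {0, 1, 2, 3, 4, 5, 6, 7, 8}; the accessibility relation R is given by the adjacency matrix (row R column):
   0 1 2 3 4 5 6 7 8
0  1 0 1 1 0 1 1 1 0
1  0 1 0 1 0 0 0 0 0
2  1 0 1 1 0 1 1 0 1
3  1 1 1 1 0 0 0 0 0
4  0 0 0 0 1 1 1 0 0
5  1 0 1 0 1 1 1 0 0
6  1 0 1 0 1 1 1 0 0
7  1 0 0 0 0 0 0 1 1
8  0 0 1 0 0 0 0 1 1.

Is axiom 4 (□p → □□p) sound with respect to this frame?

No

Axiom 4 corresponds to the accessibility relation being transitive.
Transitive: no — 0 R 2 and 2 R 8, but not 0 R 8.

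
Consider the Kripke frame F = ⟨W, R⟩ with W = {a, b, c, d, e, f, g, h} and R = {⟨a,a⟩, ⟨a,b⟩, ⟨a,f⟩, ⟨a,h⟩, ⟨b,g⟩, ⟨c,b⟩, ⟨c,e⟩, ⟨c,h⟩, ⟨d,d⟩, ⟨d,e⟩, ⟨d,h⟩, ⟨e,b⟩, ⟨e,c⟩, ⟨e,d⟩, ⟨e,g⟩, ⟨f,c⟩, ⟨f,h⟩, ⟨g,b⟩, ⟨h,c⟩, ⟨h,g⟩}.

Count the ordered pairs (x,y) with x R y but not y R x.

Enumerating: (a,b), (a,f), (a,h), (c,b), (d,h), (e,b), (e,g), (f,c), (f,h), (h,g).

10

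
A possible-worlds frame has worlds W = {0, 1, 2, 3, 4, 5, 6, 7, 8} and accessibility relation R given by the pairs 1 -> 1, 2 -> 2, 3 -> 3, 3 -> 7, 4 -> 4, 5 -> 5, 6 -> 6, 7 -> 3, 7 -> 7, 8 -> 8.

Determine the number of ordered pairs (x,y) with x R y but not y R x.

R is symmetric; there are no such tuples.

0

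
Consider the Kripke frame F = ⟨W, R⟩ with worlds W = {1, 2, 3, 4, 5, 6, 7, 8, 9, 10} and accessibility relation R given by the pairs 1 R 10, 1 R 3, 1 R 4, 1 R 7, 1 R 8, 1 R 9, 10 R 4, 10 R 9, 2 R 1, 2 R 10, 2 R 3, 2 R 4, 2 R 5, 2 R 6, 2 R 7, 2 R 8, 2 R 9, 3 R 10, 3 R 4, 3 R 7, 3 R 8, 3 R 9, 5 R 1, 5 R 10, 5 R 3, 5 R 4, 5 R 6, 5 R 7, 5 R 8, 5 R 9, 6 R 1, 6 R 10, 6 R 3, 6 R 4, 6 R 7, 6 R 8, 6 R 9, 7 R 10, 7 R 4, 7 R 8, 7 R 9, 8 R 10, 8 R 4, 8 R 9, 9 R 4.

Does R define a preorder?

No

Reflexive: no — 1 is not related to itself.
Transitive: yes — every two-step R-path is closed by a direct edge.
So R is not a preorder.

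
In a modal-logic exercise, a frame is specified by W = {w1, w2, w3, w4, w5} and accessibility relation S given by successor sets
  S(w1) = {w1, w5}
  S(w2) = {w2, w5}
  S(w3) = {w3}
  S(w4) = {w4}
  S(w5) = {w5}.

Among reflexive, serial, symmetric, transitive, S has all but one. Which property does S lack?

Reflexive: yes — every world is S-related to itself.
Serial: yes — every world has a successor (e.g. w1 S w1).
Symmetric: no — w1 S w5 but not w5 S w1.
Transitive: yes — every two-step S-path is closed by a direct edge.
Only symmetric fails.

symmetric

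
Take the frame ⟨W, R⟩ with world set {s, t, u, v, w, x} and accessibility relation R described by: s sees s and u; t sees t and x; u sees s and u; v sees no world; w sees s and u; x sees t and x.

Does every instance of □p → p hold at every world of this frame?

No

The schema T characterises exactly the reflexive frames.
Reflexive: no — v is not related to itself.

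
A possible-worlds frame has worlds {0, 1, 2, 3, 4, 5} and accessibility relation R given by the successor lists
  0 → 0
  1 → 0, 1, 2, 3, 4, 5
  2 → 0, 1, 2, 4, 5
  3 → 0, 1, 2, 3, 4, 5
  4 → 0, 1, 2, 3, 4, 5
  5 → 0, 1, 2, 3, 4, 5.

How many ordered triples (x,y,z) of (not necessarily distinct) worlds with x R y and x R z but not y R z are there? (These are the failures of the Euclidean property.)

28

Enumerating: (1,0,1), (1,0,2), (1,0,3), (1,0,4), (1,0,5), (1,2,3), (2,0,1), (2,0,2), (2,0,4), (2,0,5), (3,0,1), (3,0,2), … and 16 more.
Total: 28.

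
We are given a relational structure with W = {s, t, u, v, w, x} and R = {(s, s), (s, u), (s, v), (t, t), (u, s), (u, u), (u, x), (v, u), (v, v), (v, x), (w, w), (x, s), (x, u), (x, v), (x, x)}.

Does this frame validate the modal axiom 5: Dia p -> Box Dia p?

Axiom 5 corresponds to the accessibility relation being Euclidean.
Euclidean: no — s R u and s R v, but not u R v.

No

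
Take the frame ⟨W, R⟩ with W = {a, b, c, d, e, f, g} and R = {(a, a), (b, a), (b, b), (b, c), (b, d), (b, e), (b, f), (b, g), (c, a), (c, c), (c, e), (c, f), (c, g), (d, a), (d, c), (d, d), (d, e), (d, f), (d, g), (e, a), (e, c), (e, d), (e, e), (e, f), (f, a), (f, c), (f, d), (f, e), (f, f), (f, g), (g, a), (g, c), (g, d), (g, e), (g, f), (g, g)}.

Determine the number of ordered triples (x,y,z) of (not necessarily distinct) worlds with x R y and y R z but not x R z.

Enumerating: (c,e,d), (c,f,d), (c,g,d), (e,c,g), (e,d,g), (e,f,g).

6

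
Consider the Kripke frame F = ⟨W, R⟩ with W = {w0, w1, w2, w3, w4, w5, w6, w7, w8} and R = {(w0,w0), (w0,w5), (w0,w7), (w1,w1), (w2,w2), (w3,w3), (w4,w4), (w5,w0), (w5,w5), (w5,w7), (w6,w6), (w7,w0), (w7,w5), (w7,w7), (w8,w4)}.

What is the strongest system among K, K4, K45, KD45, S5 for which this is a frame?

KD45

Transitive (axiom 4): yes — every two-step R-path is closed by a direct edge.
Euclidean (axiom 5): yes — any two successors of a common world are R-related.
Serial (axiom D): yes — every world has a successor (e.g. w0 R w0).
Reflexive (axiom T): no — w8 is not related to itself.
So F validates K, K4, K45, KD45; S5 would additionally require R to be reflexive. The strongest is KD45.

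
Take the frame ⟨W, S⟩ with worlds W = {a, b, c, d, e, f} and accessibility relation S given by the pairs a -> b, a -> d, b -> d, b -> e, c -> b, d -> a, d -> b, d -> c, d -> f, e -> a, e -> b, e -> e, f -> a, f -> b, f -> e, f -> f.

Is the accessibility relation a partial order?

No

Reflexive: no — a is not related to itself.
Transitive: no — a S b and b S e, but not a S e.
Antisymmetric: no — a S d and d S a with a ≠ d.
So S is not a partial order.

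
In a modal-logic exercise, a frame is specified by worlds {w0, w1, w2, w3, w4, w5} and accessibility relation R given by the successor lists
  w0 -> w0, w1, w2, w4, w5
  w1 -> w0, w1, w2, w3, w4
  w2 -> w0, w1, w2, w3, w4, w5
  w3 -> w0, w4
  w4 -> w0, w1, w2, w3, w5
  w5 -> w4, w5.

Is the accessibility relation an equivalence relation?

No

Reflexive: no — w3 is not related to itself.
Symmetric: no — w0 R w5 but not w5 R w0.
Transitive: no — w0 R w1 and w1 R w3, but not w0 R w3.
So R is not an equivalence relation.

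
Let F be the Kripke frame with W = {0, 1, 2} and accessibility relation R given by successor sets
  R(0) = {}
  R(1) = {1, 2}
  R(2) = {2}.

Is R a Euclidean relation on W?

No

Euclidean: no — 1 R 2 and 1 R 1, but not 2 R 1.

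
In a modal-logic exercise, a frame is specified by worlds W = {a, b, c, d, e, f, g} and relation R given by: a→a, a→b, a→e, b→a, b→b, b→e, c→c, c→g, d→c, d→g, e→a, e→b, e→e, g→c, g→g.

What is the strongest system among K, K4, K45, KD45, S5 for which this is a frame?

K45

Transitive (axiom 4): yes — every two-step R-path is closed by a direct edge.
Euclidean (axiom 5): yes — any two successors of a common world are R-related.
Serial (axiom D): no — f has no R-successor.
Reflexive (axiom T): no — d is not related to itself.
So F validates K, K4, K45; KD45 would additionally require R to be serial. The strongest is K45.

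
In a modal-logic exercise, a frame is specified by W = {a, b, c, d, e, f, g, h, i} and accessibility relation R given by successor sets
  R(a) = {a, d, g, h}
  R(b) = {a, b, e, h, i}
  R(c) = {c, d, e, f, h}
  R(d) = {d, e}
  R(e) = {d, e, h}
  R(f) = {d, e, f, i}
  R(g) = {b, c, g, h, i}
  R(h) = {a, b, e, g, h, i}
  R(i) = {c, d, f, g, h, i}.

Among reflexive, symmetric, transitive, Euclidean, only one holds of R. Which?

Reflexive: yes — every world is R-related to itself.
Symmetric: no — a R d but not d R a.
Transitive: no — a R d and d R e, but not a R e.
Euclidean: no — a R d and a R g, but not d R g.
Only reflexive holds.

reflexive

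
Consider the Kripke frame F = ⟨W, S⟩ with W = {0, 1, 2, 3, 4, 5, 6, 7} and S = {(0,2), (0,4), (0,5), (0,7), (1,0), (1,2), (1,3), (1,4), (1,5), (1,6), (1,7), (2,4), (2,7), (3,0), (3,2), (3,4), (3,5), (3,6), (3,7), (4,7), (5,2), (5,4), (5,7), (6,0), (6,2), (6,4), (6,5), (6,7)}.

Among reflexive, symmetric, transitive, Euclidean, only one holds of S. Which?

transitive

Reflexive: no — 0 is not related to itself.
Symmetric: no — 0 S 2 but not 2 S 0.
Transitive: yes — every two-step S-path is closed by a direct edge.
Euclidean: no — 0 S 2 and 0 S 5, but not 2 S 5.
Only transitive holds.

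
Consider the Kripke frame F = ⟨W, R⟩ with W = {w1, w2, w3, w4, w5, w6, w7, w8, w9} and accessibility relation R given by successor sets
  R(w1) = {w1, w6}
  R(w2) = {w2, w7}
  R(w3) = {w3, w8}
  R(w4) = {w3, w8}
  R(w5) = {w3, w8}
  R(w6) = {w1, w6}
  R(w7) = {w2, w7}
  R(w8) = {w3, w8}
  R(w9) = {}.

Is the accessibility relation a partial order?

No

Reflexive: no — w4 is not related to itself.
Transitive: yes — every two-step R-path is closed by a direct edge.
Antisymmetric: no — w1 R w6 and w6 R w1 with w1 ≠ w6.
So R is not a partial order.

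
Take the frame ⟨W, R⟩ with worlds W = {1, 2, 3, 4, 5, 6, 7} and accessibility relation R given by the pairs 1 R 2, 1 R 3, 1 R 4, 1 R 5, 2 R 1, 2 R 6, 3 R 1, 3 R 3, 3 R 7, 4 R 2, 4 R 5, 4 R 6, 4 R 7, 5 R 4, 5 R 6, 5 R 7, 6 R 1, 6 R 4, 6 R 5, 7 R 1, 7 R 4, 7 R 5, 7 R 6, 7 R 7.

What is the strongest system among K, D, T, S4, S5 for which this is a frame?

D

Serial (axiom D): yes — every world has a successor (e.g. 1 R 2).
Reflexive (axiom T): no — 1 is not related to itself.
Transitive (axiom 4): no — 1 R 2 and 2 R 6, but not 1 R 6.
Euclidean (axiom 5): no — 1 R 2 and 1 R 3, but not 2 R 3.
So F validates K, D; T would additionally require R to be reflexive. The strongest is D.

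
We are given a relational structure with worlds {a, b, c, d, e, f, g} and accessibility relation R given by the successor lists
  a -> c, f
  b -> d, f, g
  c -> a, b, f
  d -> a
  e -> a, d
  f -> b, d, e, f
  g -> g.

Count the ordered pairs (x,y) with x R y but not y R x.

10

Enumerating: (a,f), (b,d), (b,g), (c,b), (c,f), (d,a), (e,a), (e,d), (f,d), (f,e).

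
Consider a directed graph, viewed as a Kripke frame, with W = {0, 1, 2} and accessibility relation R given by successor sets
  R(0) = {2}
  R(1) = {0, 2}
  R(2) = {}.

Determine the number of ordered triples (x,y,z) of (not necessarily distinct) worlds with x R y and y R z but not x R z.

R is transitive; there are no such tuples.

0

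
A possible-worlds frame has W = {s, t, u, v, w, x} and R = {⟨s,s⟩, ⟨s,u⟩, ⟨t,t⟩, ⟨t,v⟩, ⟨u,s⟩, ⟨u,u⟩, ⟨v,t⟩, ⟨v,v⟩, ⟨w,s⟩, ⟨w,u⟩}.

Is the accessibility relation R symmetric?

Symmetric: no — w R s but not s R w.

No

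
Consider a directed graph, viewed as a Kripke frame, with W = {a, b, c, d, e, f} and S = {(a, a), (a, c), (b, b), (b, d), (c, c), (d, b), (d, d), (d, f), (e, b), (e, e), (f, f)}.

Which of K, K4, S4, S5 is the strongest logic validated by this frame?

Transitive (axiom 4): no — b S d and d S f, but not b S f.
Reflexive (axiom T): yes — every world is S-related to itself.
Euclidean (axiom 5): no — d S b and d S f, but not b S f.
So F validates K; K4 would additionally require S to be transitive. The strongest is K.

K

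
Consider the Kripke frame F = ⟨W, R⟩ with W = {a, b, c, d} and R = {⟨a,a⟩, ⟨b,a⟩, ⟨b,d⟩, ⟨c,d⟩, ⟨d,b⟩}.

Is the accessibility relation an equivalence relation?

Reflexive: no — b is not related to itself.
Symmetric: no — b R a but not a R b.
Transitive: no — c R d and d R b, but not c R b.
So R is not an equivalence relation.

No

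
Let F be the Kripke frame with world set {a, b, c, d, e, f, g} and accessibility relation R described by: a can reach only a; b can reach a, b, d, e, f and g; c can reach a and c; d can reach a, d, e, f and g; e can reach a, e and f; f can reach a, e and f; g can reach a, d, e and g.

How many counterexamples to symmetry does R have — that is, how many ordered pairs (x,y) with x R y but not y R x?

Enumerating: (b,a), (b,d), (b,e), (b,f), (b,g), (c,a), (d,a), (d,e), (d,f), (e,a), (f,a), (g,a), (g,e).

13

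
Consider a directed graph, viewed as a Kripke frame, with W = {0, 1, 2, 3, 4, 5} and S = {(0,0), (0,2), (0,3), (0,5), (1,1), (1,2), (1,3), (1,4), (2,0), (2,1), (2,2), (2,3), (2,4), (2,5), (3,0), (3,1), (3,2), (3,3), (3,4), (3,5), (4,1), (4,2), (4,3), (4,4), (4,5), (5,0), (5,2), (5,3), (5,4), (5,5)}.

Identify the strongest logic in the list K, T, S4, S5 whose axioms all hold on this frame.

Reflexive (axiom T): yes — every world is S-related to itself.
Transitive (axiom 4): no — 0 S 2 and 2 S 1, but not 0 S 1.
Euclidean (axiom 5): no — 2 S 0 and 2 S 1, but not 0 S 1.
So F validates K, T; S4 would additionally require S to be transitive. The strongest is T.

T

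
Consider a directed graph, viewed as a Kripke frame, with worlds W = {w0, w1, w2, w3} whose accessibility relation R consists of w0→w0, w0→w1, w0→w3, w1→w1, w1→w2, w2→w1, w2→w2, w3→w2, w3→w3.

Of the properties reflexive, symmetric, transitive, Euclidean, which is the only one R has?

Reflexive: yes — every world is R-related to itself.
Symmetric: no — w0 R w1 but not w1 R w0.
Transitive: no — w0 R w1 and w1 R w2, but not w0 R w2.
Euclidean: no — w0 R w1 and w0 R w3, but not w1 R w3.
Only reflexive holds.

reflexive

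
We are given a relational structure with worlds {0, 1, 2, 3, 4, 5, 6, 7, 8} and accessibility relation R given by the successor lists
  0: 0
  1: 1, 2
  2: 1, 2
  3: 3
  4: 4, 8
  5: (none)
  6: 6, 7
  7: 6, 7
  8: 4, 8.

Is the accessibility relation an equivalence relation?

Reflexive: no — 5 is not related to itself.
Symmetric: yes — every pair in R has its reverse in R.
Transitive: yes — every two-step R-path is closed by a direct edge.
So R is not an equivalence relation.

No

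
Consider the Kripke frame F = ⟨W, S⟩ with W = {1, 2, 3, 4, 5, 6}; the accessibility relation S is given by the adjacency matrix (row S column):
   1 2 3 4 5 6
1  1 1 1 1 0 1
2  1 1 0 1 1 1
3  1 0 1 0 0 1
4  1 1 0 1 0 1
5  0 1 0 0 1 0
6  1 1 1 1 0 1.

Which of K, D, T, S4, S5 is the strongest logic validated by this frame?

T

Serial (axiom D): yes — every world has a successor (e.g. 1 S 1).
Reflexive (axiom T): yes — every world is S-related to itself.
Transitive (axiom 4): no — 1 S 2 and 2 S 5, but not 1 S 5.
Euclidean (axiom 5): no — 1 S 2 and 1 S 3, but not 2 S 3.
So F validates K, D, T; S4 would additionally require S to be transitive. The strongest is T.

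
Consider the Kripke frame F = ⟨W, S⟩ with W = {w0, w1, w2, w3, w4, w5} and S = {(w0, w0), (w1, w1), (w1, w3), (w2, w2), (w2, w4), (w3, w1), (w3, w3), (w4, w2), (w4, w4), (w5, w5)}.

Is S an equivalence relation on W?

Yes

Reflexive: yes — every world is S-related to itself.
Symmetric: yes — every pair in S has its reverse in S.
Transitive: yes — every two-step S-path is closed by a direct edge.
So S is an equivalence relation.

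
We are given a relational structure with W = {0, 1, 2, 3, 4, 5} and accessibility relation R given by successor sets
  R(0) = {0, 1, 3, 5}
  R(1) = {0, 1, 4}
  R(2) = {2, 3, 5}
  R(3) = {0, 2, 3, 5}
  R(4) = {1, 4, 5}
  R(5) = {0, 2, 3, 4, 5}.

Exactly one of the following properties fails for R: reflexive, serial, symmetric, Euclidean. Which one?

Reflexive: yes — every world is R-related to itself.
Serial: yes — every world has a successor (e.g. 0 R 0).
Symmetric: yes — every pair in R has its reverse in R.
Euclidean: no — 0 R 1 and 0 R 3, but not 1 R 3.
Only Euclidean fails.

Euclidean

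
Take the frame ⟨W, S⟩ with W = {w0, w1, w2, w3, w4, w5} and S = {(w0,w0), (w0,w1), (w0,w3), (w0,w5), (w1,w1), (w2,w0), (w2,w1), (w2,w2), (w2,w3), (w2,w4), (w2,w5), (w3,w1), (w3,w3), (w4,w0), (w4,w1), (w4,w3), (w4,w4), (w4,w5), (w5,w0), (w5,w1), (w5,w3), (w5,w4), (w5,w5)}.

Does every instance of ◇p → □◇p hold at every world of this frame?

No

By correspondence theory, 5 is valid on a frame iff S is Euclidean.
Euclidean: no — w0 S w1 and w0 S w3, but not w1 S w3.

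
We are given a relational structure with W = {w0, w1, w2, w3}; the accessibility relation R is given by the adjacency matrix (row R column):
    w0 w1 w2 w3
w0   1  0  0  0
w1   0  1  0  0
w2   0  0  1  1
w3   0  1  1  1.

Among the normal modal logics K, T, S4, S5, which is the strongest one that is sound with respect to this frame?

Reflexive (axiom T): yes — every world is R-related to itself.
Transitive (axiom 4): no — w2 R w3 and w3 R w1, but not w2 R w1.
Euclidean (axiom 5): no — w3 R w1 and w3 R w2, but not w1 R w2.
So F validates K, T; S4 would additionally require R to be transitive. The strongest is T.

T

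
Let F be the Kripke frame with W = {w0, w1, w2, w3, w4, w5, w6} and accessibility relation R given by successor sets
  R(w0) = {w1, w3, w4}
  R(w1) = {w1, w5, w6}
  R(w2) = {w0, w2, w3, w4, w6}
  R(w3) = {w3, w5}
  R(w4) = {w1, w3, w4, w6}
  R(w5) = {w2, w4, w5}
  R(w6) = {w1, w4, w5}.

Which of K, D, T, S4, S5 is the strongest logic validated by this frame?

D

Serial (axiom D): yes — every world has a successor (e.g. w0 R w1).
Reflexive (axiom T): no — w0 is not related to itself.
Transitive (axiom 4): no — w0 R w1 and w1 R w5, but not w0 R w5.
Euclidean (axiom 5): no — w0 R w1 and w0 R w3, but not w1 R w3.
So F validates K, D; T would additionally require R to be reflexive. The strongest is D.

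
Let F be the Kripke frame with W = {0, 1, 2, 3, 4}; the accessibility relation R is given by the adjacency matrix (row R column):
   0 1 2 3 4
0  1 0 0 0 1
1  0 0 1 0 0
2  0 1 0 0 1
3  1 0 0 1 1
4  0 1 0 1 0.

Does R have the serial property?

Yes

Serial: yes — every world has a successor (e.g. 0 R 0).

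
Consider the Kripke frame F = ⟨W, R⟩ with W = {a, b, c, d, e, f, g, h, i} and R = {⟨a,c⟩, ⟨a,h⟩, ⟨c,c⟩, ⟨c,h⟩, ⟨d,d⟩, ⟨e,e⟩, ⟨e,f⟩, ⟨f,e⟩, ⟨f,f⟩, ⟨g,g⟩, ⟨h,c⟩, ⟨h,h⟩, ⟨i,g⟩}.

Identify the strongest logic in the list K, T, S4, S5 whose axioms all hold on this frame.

Reflexive (axiom T): no — a is not related to itself.
Transitive (axiom 4): yes — every two-step R-path is closed by a direct edge.
Euclidean (axiom 5): yes — any two successors of a common world are R-related.
So F validates K; T would additionally require R to be reflexive. The strongest is K.

K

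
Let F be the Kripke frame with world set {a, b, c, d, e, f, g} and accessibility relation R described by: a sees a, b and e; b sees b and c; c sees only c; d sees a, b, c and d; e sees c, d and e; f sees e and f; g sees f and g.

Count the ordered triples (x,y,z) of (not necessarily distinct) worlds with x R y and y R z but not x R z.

Enumerating: (a,b,c), (a,e,c), (a,e,d), (d,a,e), (e,d,a), (e,d,b), (f,e,c), (f,e,d), (g,f,e).

9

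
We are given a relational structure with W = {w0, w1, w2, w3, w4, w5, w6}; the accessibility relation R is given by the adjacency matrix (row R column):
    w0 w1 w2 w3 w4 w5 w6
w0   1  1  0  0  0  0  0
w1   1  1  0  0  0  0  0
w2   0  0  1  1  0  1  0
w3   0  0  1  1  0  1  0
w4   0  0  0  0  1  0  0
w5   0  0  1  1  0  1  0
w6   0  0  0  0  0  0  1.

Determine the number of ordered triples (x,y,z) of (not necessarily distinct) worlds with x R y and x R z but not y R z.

0

R is Euclidean; there are no such tuples.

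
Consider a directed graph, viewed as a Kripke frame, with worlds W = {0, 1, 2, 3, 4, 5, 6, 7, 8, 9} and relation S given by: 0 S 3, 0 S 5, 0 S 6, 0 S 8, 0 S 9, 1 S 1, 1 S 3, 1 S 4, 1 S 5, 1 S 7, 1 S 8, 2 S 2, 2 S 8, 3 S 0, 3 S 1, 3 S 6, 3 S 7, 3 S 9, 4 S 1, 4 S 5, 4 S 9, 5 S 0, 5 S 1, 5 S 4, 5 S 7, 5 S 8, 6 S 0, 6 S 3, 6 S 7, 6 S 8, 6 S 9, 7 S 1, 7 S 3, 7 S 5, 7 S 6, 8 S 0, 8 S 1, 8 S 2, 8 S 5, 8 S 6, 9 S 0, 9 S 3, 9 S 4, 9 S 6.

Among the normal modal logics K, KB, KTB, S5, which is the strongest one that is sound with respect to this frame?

KB

Symmetric (axiom B): yes — every pair in S has its reverse in S.
Reflexive (axiom T): no — 0 is not related to itself.
Euclidean (axiom 5): no — 0 S 3 and 0 S 5, but not 3 S 5.
So F validates K, KB; KTB would additionally require S to be reflexive. The strongest is KB.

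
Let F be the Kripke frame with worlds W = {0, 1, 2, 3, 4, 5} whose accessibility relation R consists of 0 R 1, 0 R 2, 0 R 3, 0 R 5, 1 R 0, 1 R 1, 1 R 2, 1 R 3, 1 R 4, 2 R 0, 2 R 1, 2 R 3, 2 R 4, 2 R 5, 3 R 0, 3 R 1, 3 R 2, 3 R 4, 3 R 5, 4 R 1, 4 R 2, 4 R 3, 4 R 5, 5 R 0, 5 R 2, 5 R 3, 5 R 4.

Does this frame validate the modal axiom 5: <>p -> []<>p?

No

The schema 5 characterises exactly the Euclidean frames.
Euclidean: no — 0 R 1 and 0 R 5, but not 1 R 5.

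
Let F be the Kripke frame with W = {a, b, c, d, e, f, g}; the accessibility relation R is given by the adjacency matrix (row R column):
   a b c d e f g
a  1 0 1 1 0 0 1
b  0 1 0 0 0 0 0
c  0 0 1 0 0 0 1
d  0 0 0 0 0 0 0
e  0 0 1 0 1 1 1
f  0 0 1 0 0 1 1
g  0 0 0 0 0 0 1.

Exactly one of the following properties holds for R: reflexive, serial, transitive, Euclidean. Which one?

transitive

Reflexive: no — d is not related to itself.
Serial: no — d has no R-successor.
Transitive: yes — every two-step R-path is closed by a direct edge.
Euclidean: no — a R c and a R d, but not c R d.
Only transitive holds.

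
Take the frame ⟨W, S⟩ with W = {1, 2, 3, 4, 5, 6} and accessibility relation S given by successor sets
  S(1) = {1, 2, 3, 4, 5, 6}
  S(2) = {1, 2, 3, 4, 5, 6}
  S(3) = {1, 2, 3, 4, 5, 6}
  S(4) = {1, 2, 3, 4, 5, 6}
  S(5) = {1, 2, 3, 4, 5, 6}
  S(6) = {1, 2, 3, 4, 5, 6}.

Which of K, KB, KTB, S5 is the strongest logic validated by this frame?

Symmetric (axiom B): yes — every pair in S has its reverse in S.
Reflexive (axiom T): yes — every world is S-related to itself.
Euclidean (axiom 5): yes — any two successors of a common world are S-related.
So F validates K, KB, KTB, S5. The strongest is S5.

S5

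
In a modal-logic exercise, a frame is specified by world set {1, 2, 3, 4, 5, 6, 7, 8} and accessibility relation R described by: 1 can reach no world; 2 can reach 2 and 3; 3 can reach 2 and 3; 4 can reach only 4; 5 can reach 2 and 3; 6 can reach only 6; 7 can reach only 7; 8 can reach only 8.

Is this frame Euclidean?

Euclidean: yes — any two successors of a common world are R-related.

Yes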